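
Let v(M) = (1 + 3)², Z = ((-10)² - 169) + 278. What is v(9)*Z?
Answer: 3344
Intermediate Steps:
Z = 209 (Z = (100 - 169) + 278 = -69 + 278 = 209)
v(M) = 16 (v(M) = 4² = 16)
v(9)*Z = 16*209 = 3344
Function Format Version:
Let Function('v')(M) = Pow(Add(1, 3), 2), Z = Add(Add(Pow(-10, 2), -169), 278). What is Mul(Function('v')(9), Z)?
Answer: 3344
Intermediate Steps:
Z = 209 (Z = Add(Add(100, -169), 278) = Add(-69, 278) = 209)
Function('v')(M) = 16 (Function('v')(M) = Pow(4, 2) = 16)
Mul(Function('v')(9), Z) = Mul(16, 209) = 3344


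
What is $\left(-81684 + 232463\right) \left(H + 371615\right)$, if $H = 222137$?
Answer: $89525332808$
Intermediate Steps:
$\left(-81684 + 232463\right) \left(H + 371615\right) = \left(-81684 + 232463\right) \left(222137 + 371615\right) = 150779 \cdot 593752 = 89525332808$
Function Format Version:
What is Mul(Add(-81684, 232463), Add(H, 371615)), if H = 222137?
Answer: 89525332808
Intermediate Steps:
Mul(Add(-81684, 232463), Add(H, 371615)) = Mul(Add(-81684, 232463), Add(222137, 371615)) = Mul(150779, 593752) = 89525332808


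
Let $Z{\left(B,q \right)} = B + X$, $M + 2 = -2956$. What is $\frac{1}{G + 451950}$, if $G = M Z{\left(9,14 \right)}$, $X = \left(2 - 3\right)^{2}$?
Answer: $\frac{1}{422370} \approx 2.3676 \cdot 10^{-6}$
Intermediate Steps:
$M = -2958$ ($M = -2 - 2956 = -2958$)
$X = 1$ ($X = \left(-1\right)^{2} = 1$)
$Z{\left(B,q \right)} = 1 + B$ ($Z{\left(B,q \right)} = B + 1 = 1 + B$)
$G = -29580$ ($G = - 2958 \left(1 + 9\right) = \left(-2958\right) 10 = -29580$)
$\frac{1}{G + 451950} = \frac{1}{-29580 + 451950} = \frac{1}{422370}$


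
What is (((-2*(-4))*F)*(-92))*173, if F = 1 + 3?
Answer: -509312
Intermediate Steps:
F = 4
(((-2*(-4))*F)*(-92))*173 = ((-2*(-4)*4)*(-92))*173 = ((8*4)*(-92))*173 = (32*(-92))*173 = -2944*173 = -509312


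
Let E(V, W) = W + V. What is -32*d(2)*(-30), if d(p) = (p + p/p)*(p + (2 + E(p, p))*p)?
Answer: 40320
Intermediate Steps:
E(V, W) = V + W
d(p) = (1 + p)*(p + p*(2 + 2*p)) (d(p) = (p + p/p)*(p + (2 + (p + p))*p) = (p + 1)*(p + (2 + 2*p)*p) = (1 + p)*(p + p*(2 + 2*p)))
-32*d(2)*(-30) = -64*(3 + 2*2² + 5*2)*(-30) = -64*(3 + 2*4 + 10)*(-30) = -64*(3 + 8 + 10)*(-30) = -64*21*(-30) = -32*42*(-30) = -1344*(-30) = 40320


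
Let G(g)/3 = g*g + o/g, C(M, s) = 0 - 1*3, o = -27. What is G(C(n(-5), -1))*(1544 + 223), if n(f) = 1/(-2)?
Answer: 95418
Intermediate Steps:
n(f) = -½ (n(f) = 1*(-½) = -½)
C(M, s) = -3 (C(M, s) = 0 - 3 = -3)
G(g) = -81/g + 3*g² (G(g) = 3*(g*g - 27/g) = 3*(g² - 27/g) = -81/g + 3*g²)
G(C(n(-5), -1))*(1544 + 223) = (3*(-27 + (-3)³)/(-3))*(1544 + 223) = (3*(-⅓)*(-27 - 27))*1767 = (3*(-⅓)*(-54))*1767 = 54*1767 = 95418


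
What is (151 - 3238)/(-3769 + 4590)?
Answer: -3087/821 ≈ -3.7600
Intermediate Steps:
(151 - 3238)/(-3769 + 4590) = -3087/821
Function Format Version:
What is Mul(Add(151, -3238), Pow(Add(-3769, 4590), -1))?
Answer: Rational(-3087, 821) ≈ -3.7600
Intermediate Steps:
Mul(Add(151, -3238), Pow(Add(-3769, 4590), -1)) = Mul(-3087, Pow(821, -1)) = Mul(-3087, Rational(1, 821)) = Rational(-3087, 821)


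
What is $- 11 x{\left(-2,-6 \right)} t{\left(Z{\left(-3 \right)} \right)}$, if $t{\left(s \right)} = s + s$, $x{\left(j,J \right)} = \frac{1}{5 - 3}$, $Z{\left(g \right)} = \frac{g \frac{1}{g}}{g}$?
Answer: $\frac{11}{3} \approx 3.6667$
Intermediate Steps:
$Z{\left(g \right)} = \frac{1}{g}$ ($Z{\left(g \right)} = 1 \frac{1}{g} = \frac{1}{g}$)
$x{\left(j,J \right)} = \frac{1}{2}$
$t{\left(s \right)} = 2 s$
$- 11 x{\left(-2,-6 \right)} t{\left(Z{\left(-3 \right)} \right)} = \left(-11\right) \frac{1}{2} \frac{2}{-3} = - \frac{11 \cdot 2 \left(- \frac{1}{3}\right)}{2} = \left(- \frac{11}{2}\right) \left(- \frac{2}{3}\right) = \frac{11}{3}$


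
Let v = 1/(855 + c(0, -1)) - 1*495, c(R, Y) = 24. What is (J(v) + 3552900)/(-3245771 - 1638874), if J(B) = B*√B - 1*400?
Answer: -710500/976929 + 1740416*I*√23903526/3774076997445 ≈ -0.72728 + 0.0022546*I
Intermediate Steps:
v = -435104/879 (v = 1/(855 + 24) - 1*495 = 1/879 - 495 = -435104/879 ≈ -495.00)
J(B) = -400 + B^(3/2) (J(B) = B^(3/2) - 400 = -400 + B^(3/2))
(J(v) + 3552900)/(-3245771 - 1638874) = ((-400 + (-435104/879)^(3/2)) + 3552900)/(-3245771 - 1638874) = ((-400 - 1740416*I*√23903526/772641) + 3552900)/(-4884645) = (3552500 - 1740416*I*√23903526/772641)*(-1/4884645) = -710500/976929 + 1740416*I*√23903526/3774076997445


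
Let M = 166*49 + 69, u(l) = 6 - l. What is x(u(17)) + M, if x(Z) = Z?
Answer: 8192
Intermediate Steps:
M = 8203 (M = 8134 + 69 = 8203)
x(u(17)) + M = (6 - 1*17) + 8203 = (6 - 17) + 8203 = -11 + 8203 = 8192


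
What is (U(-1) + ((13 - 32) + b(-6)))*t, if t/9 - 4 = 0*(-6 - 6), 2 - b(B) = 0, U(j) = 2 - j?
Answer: -504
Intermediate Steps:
b(B) = 2 (b(B) = 2 - 1*0 = 2 + 0 = 2)
t = 36 (t = 36 + 9*(0*(-6 - 6)) = 36 + 9*(0*(-12)) = 36 + 9*0 = 36 + 0 = 36)
(U(-1) + ((13 - 32) + b(-6)))*t = ((2 - 1*(-1)) + ((13 - 32) + 2))*36 = ((2 + 1) + (-19 + 2))*36 = (3 - 17)*36 = -14*36 = -504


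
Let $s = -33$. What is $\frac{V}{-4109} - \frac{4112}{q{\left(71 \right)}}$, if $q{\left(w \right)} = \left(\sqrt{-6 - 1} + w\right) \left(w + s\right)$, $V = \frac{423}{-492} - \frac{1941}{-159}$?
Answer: $\frac{- 1874065 \sqrt{7} + 73563978583 i}{678593132 \left(\sqrt{7} - 71 i\right)} \approx -1.5247 + 0.056715 i$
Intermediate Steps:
$V = \frac{98635}{8692}$ ($V = 423 \left(- \frac{1}{492}\right) - - \frac{647}{53} = - \frac{141}{164} + \frac{647}{53} = \frac{98635}{8692} \approx 11.348$)
$q{\left(w \right)} = \left(-33 + w\right) \left(w + i \sqrt{7}\right)$ ($q{\left(w \right)} = \left(\sqrt{-6 - 1} + w\right) \left(w - 33\right) = \left(\sqrt{-7} + w\right) \left(-33 + w\right) = \left(i \sqrt{7} + w\right) \left(-33 + w\right) = \left(w + i \sqrt{7}\right) \left(-33 + w\right) = \left(-33 + w\right) \left(w + i \sqrt{7}\right)$)
$\frac{V}{-4109} - \frac{4112}{q{\left(71 \right)}} = \frac{98635}{8692 \left(-4109\right)} - \frac{4112}{71^{2} - 2343 - 33 i \sqrt{7} + i 71 \sqrt{7}} = \frac{98635}{8692} \left(- \frac{1}{4109}\right) - \frac{4112}{5041 - 2343 - 33 i \sqrt{7} + 71 i \sqrt{7}} = - \frac{98635}{35715428} - \frac{4112}{2698 + 38 i \sqrt{7}}$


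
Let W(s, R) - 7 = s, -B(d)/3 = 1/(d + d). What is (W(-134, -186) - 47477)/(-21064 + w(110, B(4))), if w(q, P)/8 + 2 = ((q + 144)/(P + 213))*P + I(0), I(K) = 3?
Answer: 6747867/2985196 ≈ 2.2604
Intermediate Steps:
B(d) = -3/(2*d) (B(d) = -3/(d + d) = -3*1/(2*d) = -3/(2*d))
W(s, R) = 7 + s
w(q, P) = 8 + 8*P*(144 + q)/(213 + P) (w(q, P) = -16 + 8*(((q + 144)/(P + 213))*P + 3) = -16 + 8*(((144 + q)/(213 + P))*P + 3) = -16 + 8*(P*(144 + q)/(213 + P) + 3) = -16 + 8*(3 + P*(144 + q)/(213 + P)) = -16 + (24 + 8*P*(144 + q)/(213 + P)) = 8 + 8*P*(144 + q)/(213 + P))
(W(-134, -186) - 47477)/(-21064 + w(110, B(4))) = ((7 - 134) - 47477)/(-21064 + 8*(213 + 145*(-3/2/4) - 3/2/4*110)/(213 - 3/2/4)) = (-127 - 47477)/(-21064 + 8*(213 + 145*(-3/2*¼) - 3/2*¼*110)/(213 - 3/2*¼)) = -47604/(-21064 + 8*(213 + 145*(-3/8) - 3/8*110)/(213 - 3/8)) = -47604/(-21064 + 8*(213 - 435/8 - 165/4)/(1701/8)) = -47604/(-21064 + 8*(8/1701)*(939/8)) = -47604/(-21064 + 2504/567) = -47604/(-11940784/567) = -47604*(-567/11940784) = 6747867/2985196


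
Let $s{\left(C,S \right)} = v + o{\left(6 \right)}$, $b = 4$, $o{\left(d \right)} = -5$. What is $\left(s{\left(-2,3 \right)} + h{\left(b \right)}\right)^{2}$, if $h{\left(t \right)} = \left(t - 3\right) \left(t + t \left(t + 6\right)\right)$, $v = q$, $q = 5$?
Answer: $1936$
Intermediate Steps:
$v = 5$
$h{\left(t \right)} = \left(-3 + t\right) \left(t + t \left(6 + t\right)\right)$
$s{\left(C,S \right)} = 0$ ($s{\left(C,S \right)} = 5 - 5 = 0$)
$\left(s{\left(-2,3 \right)} + h{\left(b \right)}\right)^{2} = \left(0 + 4 \left(-21 + 4^{2} + 4 \cdot 4\right)\right)^{2} = \left(0 + 4 \left(-21 + 16 + 16\right)\right)^{2} = \left(0 + 4 \cdot 11\right)^{2} = \left(0 + 44\right)^{2} = 44^{2} = 1936$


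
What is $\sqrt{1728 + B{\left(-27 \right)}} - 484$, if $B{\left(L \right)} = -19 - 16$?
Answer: $-484 + \sqrt{1693} \approx -442.85$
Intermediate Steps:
$B{\left(L \right)} = -35$ ($B{\left(L \right)} = -19 - 16 = -35$)
$\sqrt{1728 + B{\left(-27 \right)}} - 484 = \sqrt{1728 - 35} - 484 = \sqrt{1693} - 484 = -484 + \sqrt{1693}$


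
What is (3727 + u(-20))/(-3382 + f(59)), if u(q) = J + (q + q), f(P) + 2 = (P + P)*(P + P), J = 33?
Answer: 6/17 ≈ 0.35294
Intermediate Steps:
f(P) = -2 + 4*P² (f(P) = -2 + (P + P)*(P + P) = -2 + (2*P)*(2*P) = -2 + 4*P²)
u(q) = 33 + 2*q (u(q) = 33 + (q + q) = 33 + 2*q)
(3727 + u(-20))/(-3382 + f(59)) = (3727 + (33 + 2*(-20)))/(-3382 + (-2 + 4*59²)) = (3727 + (33 - 40))/(-3382 + (-2 + 4*3481)) = (3727 - 7)/(-3382 + (-2 + 13924)) = 3720/(-3382 + 13922) = 3720/10540 = 3720*(1/10540) = 6/17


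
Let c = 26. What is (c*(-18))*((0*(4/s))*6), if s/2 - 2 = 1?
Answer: 0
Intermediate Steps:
s = 6 (s = 4 + 2*1 = 4 + 2 = 6)
(c*(-18))*((0*(4/s))*6) = (26*(-18))*((0*(4/6))*6) = -468*0*(4*(⅙))*6 = -468*0*(⅔)*6 = -0*6 = -468*0 = 0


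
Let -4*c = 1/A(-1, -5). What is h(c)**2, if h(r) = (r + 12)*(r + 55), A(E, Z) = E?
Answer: 117267241/256 ≈ 4.5808e+5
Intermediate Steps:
c = 1/4 (c = -1/4/(-1) = -1/4*(-1) = 1/4 ≈ 0.25000)
h(r) = (12 + r)*(55 + r)
h(c)**2 = (660 + (1/4)**2 + 67*(1/4))**2 = (660 + 1/16 + 67/4)**2 = (10829/16)**2 = 117267241/256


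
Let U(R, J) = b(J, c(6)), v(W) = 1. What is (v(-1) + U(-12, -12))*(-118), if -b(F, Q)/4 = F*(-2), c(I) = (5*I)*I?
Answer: 11210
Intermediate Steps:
c(I) = 5*I²
b(F, Q) = 8*F (b(F, Q) = -4*F*(-2) = -(-8)*F = 8*F)
U(R, J) = 8*J
(v(-1) + U(-12, -12))*(-118) = (1 + 8*(-12))*(-118) = (1 - 96)*(-118) = -95*(-118) = 11210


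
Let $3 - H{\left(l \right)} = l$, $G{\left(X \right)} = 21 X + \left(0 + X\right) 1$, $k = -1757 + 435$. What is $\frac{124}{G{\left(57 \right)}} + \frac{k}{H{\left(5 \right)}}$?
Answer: $\frac{414509}{627} \approx 661.1$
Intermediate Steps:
$k = -1322$
$G{\left(X \right)} = 22 X$ ($G{\left(X \right)} = 21 X + X 1 = 21 X + X = 22 X$)
$H{\left(l \right)} = 3 - l$
$\frac{124}{G{\left(57 \right)}} + \frac{k}{H{\left(5 \right)}} = \frac{124}{22 \cdot 57} - \frac{1322}{3 - 5} = \frac{124}{1254} - \frac{1322}{3 - 5} = 124 \cdot \frac{1}{1254} - \frac{1322}{-2} = \frac{62}{627} - -661 = \frac{62}{627} + 661 = \frac{414509}{627}$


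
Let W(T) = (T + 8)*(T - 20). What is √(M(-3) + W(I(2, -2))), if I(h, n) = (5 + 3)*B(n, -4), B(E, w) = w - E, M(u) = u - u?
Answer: 12*√2 ≈ 16.971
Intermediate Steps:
M(u) = 0
I(h, n) = -32 - 8*n (I(h, n) = (5 + 3)*(-4 - n) = 8*(-4 - n) = -32 - 8*n)
W(T) = (-20 + T)*(8 + T) (W(T) = (8 + T)*(-20 + T) = (-20 + T)*(8 + T))
√(M(-3) + W(I(2, -2))) = √(0 + (-160 + (-32 - 8*(-2))² - 12*(-32 - 8*(-2)))) = √(0 + (-160 + (-32 + 16)² - 12*(-32 + 16))) = √(0 + (-160 + (-16)² - 12*(-16))) = √(0 + (-160 + 256 + 192)) = √(0 + 288) = √288 = 12*√2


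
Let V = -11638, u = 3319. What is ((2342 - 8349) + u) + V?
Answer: -14326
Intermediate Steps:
((2342 - 8349) + u) + V = ((2342 - 8349) + 3319) - 11638 = (-6007 + 3319) - 11638 = -2688 - 11638 = -14326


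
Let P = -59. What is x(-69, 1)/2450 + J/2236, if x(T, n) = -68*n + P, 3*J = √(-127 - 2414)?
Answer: -127/2450 + 11*I*√21/6708 ≈ -0.051837 + 0.0075147*I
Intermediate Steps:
J = 11*I*√21/3 (J = √(-127 - 2414)/3 = √(-2541)/3 = (11*I*√21)/3 = 11*I*√21/3 ≈ 16.803*I)
x(T, n) = -59 - 68*n (x(T, n) = -68*n - 59 = -59 - 68*n)
x(-69, 1)/2450 + J/2236 = (-59 - 68*1)/2450 + (11*I*√21/3)/2236 = (-59 - 68)*(1/2450) + (11*I*√21/3)*(1/2236) = -127*1/2450 + 11*I*√21/6708 = -127/2450 + 11*I*√21/6708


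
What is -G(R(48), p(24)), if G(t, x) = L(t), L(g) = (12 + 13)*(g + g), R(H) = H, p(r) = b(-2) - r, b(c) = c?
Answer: -2400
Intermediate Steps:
p(r) = -2 - r
L(g) = 50*g (L(g) = 25*(2*g) = 50*g)
G(t, x) = 50*t
-G(R(48), p(24)) = -50*48 = -1*2400 = -2400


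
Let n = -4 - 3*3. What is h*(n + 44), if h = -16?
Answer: -496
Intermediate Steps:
n = -13 (n = -4 - 9 = -13)
h*(n + 44) = -16*(-13 + 44) = -16*31 = -496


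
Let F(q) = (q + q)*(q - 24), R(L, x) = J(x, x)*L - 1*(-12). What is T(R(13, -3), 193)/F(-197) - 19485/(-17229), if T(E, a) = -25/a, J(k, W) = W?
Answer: 109150163015/96512734526 ≈ 1.1309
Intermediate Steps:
R(L, x) = 12 + L*x (R(L, x) = x*L - 1*(-12) = L*x + 12 = 12 + L*x)
F(q) = 2*q*(-24 + q) (F(q) = (2*q)*(-24 + q) = 2*q*(-24 + q))
T(R(13, -3), 193)/F(-197) - 19485/(-17229) = (-25/193)/((2*(-197)*(-24 - 197))) - 19485/(-17229) = (-25*1/193)/((2*(-197)*(-221))) - 19485*(-1/17229) = -25/193/87074 + 6495/5743 = -25/193*1/87074 + 6495/5743 = -25/16805282 + 6495/5743 = 109150163015/96512734526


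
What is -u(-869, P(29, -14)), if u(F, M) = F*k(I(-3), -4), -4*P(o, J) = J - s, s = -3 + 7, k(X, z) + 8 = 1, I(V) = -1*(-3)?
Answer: -6083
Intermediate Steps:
I(V) = 3
k(X, z) = -7 (k(X, z) = -8 + 1 = -7)
s = 4
P(o, J) = 1 - J/4 (P(o, J) = -(J - 1*4)/4 = -(J - 4)/4 = -(-4 + J)/4 = 1 - J/4)
u(F, M) = -7*F (u(F, M) = F*(-7) = -7*F)
-u(-869, P(29, -14)) = -(-7)*(-869) = -1*6083 = -6083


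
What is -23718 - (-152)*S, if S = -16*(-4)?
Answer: -13990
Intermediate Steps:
S = 64
-23718 - (-152)*S = -23718 - (-152)*64 = -23718 - 1*(-9728) = -23718 + 9728 = -13990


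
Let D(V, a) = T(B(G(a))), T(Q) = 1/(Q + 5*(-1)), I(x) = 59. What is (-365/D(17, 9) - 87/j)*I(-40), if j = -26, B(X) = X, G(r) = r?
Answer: -2234507/26 ≈ -85943.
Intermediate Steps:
T(Q) = 1/(-5 + Q) (T(Q) = 1/(Q - 5) = 1/(-5 + Q))
D(V, a) = 1/(-5 + a)
(-365/D(17, 9) - 87/j)*I(-40) = (-365/(1/(-5 + 9)) - 87/(-26))*59 = (-365/(1/4) - 87*(-1/26))*59 = (-365/¼ + 87/26)*59 = (-365*4 + 87/26)*59 = (-1460 + 87/26)*59 = -37873/26*59 = -2234507/26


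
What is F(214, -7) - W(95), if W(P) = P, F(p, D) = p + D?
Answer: 112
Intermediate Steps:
F(p, D) = D + p
F(214, -7) - W(95) = (-7 + 214) - 1*95 = 207 - 95 = 112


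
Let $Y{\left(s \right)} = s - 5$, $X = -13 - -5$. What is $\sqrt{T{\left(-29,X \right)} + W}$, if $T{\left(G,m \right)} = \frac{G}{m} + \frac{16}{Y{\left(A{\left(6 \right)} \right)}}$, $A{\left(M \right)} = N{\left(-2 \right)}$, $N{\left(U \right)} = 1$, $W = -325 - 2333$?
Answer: $\frac{3 i \sqrt{4726}}{4} \approx 51.559 i$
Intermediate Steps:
$W = -2658$ ($W = -325 - 2333 = -2658$)
$X = -8$ ($X = -13 + 5 = -8$)
$A{\left(M \right)} = 1$
$Y{\left(s \right)} = -5 + s$
$T{\left(G,m \right)} = -4 + \frac{G}{m}$ ($T{\left(G,m \right)} = \frac{G}{m} + \frac{16}{-5 + 1} = \frac{G}{m} + \frac{16}{-4} = \frac{G}{m} + 16 \left(- \frac{1}{4}\right) = \frac{G}{m} - 4 = -4 + \frac{G}{m}$)
$\sqrt{T{\left(-29,X \right)} + W} = \sqrt{\left(-4 - \frac{29}{-8}\right) - 2658} = \sqrt{\left(-4 - - \frac{29}{8}\right) - 2658} = \sqrt{\left(-4 + \frac{29}{8}\right) - 2658} = \sqrt{- \frac{3}{8} - 2658} = \sqrt{- \frac{21267}{8}} = \frac{3 i \sqrt{4726}}{4}$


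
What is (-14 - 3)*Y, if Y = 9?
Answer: -153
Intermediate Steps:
(-14 - 3)*Y = (-14 - 3)*9 = -17*9 = -153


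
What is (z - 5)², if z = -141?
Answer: 21316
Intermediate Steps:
(z - 5)² = (-141 - 5)² = (-146)² = 21316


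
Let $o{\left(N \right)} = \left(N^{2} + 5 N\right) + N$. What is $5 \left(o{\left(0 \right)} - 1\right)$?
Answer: $-5$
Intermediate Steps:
$o{\left(N \right)} = N^{2} + 6 N$
$5 \left(o{\left(0 \right)} - 1\right) = 5 \left(0 \left(6 + 0\right) - 1\right) = 5 \left(0 \cdot 6 - 1\right) = 5 \left(0 - 1\right) = 5 \left(-1\right) = -5$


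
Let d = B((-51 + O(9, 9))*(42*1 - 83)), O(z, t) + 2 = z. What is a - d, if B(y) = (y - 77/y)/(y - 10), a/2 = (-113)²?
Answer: 326669233/12792 ≈ 25537.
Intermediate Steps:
O(z, t) = -2 + z
a = 25538 (a = 2*(-113)² = 2*12769 = 25538)
B(y) = (y - 77/y)/(-10 + y)
d = 12863/12792 (d = (-77 + ((-51 + (-2 + 9))*(42*1 - 83))²)/((((-51 + (-2 + 9))*(42*1 - 83)))*(-10 + (-51 + (-2 + 9))*(42*1 - 83))) = (-77 + ((-51 + 7)*(42 - 83))²)/((((-51 + 7)*(42 - 83)))*(-10 + (-51 + 7)*(42 - 83))) = (-77 + (-44*(-41))²)/(((-44*(-41)))*(-10 - 44*(-41))) = (-77 + 1804²)/(1804*(-10 + 1804)) = (1/1804)*(-77 + 3254416)/1794 = (1/1804)*(1/1794)*3254339 = 12863/12792 ≈ 1.0056)
a - d = 25538 - 1*12863/12792 = 25538 - 12863/12792 = 326669233/12792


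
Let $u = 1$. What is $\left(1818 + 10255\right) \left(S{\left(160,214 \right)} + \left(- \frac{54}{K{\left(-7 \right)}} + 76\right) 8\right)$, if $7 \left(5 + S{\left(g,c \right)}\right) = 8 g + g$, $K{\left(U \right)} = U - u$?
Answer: $\frac{72908847}{7} \approx 1.0416 \cdot 10^{7}$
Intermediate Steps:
$K{\left(U \right)} = -1 + U$ ($K{\left(U \right)} = U - 1 = -1 + U$)
$S{\left(g,c \right)} = -5 + \frac{9 g}{7}$ ($S{\left(g,c \right)} = -5 + \frac{8 g + g}{7} = -5 + \frac{9 g}{7}$)
$\left(1818 + 10255\right) \left(S{\left(160,214 \right)} + \left(- \frac{54}{K{\left(-7 \right)}} + 76\right) 8\right) = \left(1818 + 10255\right) \left(\left(-5 + \frac{9}{7} \cdot 160\right) + \left(- \frac{54}{-1 - 7} + 76\right) 8\right) = 12073 \left(\left(-5 + \frac{1440}{7}\right) + \left(- \frac{54}{-8} + 76\right) 8\right) = 12073 \left(\frac{1405}{7} + \left(\left(-54\right) \left(- \frac{1}{8}\right) + 76\right) 8\right) = 12073 \left(\frac{1405}{7} + \left(\frac{27}{4} + 76\right) 8\right) = 12073 \left(\frac{1405}{7} + \frac{331}{4} \cdot 8\right) = 12073 \left(\frac{1405}{7} + 662\right) = 12073 \cdot \frac{6039}{7} = \frac{72908847}{7}$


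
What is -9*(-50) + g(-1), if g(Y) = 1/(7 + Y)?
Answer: 2701/6 ≈ 450.17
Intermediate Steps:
-9*(-50) + g(-1) = -9*(-50) + 1/(7 - 1) = 450 + 1/6 = 450 + ⅙ = 2701/6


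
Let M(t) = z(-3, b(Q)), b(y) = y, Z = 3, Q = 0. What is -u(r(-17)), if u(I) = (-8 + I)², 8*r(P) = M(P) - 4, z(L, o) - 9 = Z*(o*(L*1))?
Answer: -3481/64 ≈ -54.391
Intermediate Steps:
z(L, o) = 9 + 3*L*o (z(L, o) = 9 + 3*(o*(L*1)) = 9 + 3*(o*L) = 9 + 3*(L*o) = 9 + 3*L*o)
M(t) = 9 (M(t) = 9 + 3*(-3)*0 = 9 + 0 = 9)
r(P) = 5/8 (r(P) = (9 - 4)/8 = (⅛)*5 = 5/8)
-u(r(-17)) = -(-8 + 5/8)² = -(-59/8)² = -1*3481/64 = -3481/64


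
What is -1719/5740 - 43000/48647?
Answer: -330444193/279233780 ≈ -1.1834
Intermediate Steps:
-1719/5740 - 43000/48647 = -330444193/279233780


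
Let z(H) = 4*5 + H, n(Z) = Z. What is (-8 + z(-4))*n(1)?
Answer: 8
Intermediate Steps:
z(H) = 20 + H
(-8 + z(-4))*n(1) = (-8 + (20 - 4))*1 = (-8 + 16)*1 = 8*1 = 8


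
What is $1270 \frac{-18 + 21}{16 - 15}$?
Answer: $3810$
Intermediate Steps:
$1270 \frac{-18 + 21}{16 - 15} = 1270 \cdot \frac{3}{1} = 1270 \cdot 3 \cdot 1 = 1270 \cdot 3 = 3810$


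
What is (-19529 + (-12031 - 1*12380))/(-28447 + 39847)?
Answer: -2197/570 ≈ -3.8544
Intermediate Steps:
(-19529 + (-12031 - 1*12380))/(-28447 + 39847) = (-19529 + (-12031 - 12380))/11400 = (-19529 - 24411)*(1/11400) = -43940*1/11400 = -2197/570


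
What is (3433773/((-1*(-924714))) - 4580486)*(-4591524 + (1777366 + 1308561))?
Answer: 303674333384890567/44034 ≈ 6.8964e+12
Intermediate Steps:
(3433773/((-1*(-924714))) - 4580486)*(-4591524 + (1777366 + 1308561)) = (3433773/924714 - 4580486)*(-4591524 + 3085927) = (3433773*(1/924714) - 4580486)*(-1505597) = (163513/44034 - 4580486)*(-1505597) = -201696957011/44034*(-1505597) = 303674333384890567/44034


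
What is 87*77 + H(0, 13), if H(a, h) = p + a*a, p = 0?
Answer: 6699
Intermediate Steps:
H(a, h) = a² (H(a, h) = 0 + a*a = 0 + a² = a²)
87*77 + H(0, 13) = 87*77 + 0² = 6699 + 0 = 6699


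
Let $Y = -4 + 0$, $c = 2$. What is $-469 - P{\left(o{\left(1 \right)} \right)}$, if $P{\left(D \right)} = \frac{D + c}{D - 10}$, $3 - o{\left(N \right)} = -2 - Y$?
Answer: $- \frac{1406}{3} \approx -468.67$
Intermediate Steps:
$Y = -4$
$o{\left(N \right)} = 1$ ($o{\left(N \right)} = 3 - \left(-2 - -4\right) = 3 - \left(-2 + 4\right) = 3 - 2 = 1$)
$P{\left(D \right)} = \frac{2 + D}{-10 + D}$ ($P{\left(D \right)} = \frac{D + 2}{D - 10} = \frac{2 + D}{-10 + D}$)
$-469 - P{\left(o{\left(1 \right)} \right)} = -469 - \frac{2 + 1}{-10 + 1} = -469 - \frac{1}{-9} \cdot 3 = -469 - \left(- \frac{1}{9}\right) 3 = -469 - - \frac{1}{3} = -469 + \frac{1}{3} = - \frac{1406}{3}$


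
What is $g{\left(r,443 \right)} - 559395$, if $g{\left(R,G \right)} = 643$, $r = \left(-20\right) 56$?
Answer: $-558752$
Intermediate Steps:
$r = -1120$
$g{\left(r,443 \right)} - 559395 = 643 - 559395 = -558752$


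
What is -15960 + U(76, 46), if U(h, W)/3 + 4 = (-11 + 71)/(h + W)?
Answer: -974202/61 ≈ -15971.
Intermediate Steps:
U(h, W) = -12 + 180/(W + h) (U(h, W) = -12 + 3*((-11 + 71)/(h + W)) = -12 + 3*(60/(W + h)) = -12 + 180/(W + h))
-15960 + U(76, 46) = -15960 + 12*(15 - 1*46 - 1*76)/(46 + 76) = -15960 + 12*(15 - 46 - 76)/122 = -15960 + 12*(1/122)*(-107) = -15960 - 642/61 = -974202/61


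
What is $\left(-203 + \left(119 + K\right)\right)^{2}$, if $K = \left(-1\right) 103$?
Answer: $34969$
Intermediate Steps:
$K = -103$
$\left(-203 + \left(119 + K\right)\right)^{2} = \left(-203 + \left(119 - 103\right)\right)^{2} = \left(-203 + 16\right)^{2} = \left(-187\right)^{2} = 34969$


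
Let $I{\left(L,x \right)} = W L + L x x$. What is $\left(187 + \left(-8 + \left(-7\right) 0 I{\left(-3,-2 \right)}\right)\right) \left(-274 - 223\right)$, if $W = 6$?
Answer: $-88963$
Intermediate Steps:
$I{\left(L,x \right)} = 6 L + L x^{2}$ ($I{\left(L,x \right)} = 6 L + L x x = 6 L + L x^{2}$)
$\left(187 + \left(-8 + \left(-7\right) 0 I{\left(-3,-2 \right)}\right)\right) \left(-274 - 223\right) = \left(187 - \left(8 - \left(-7\right) 0 \left(- 3 \left(6 + \left(-2\right)^{2}\right)\right)\right)\right) \left(-274 - 223\right) = \left(187 - \left(8 + 0 \left(- 3 \left(6 + 4\right)\right)\right)\right) \left(-497\right) = \left(187 - \left(8 + 0 \left(\left(-3\right) 10\right)\right)\right) \left(-497\right) = \left(187 + \left(-8 + 0 \left(-30\right)\right)\right) \left(-497\right) = \left(187 + \left(-8 + 0\right)\right) \left(-497\right) = \left(187 - 8\right) \left(-497\right) = 179 \left(-497\right) = -88963$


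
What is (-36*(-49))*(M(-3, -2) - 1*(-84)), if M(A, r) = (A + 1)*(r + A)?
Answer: 165816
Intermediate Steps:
M(A, r) = (1 + A)*(A + r)
(-36*(-49))*(M(-3, -2) - 1*(-84)) = (-36*(-49))*((-3 - 2 + (-3)**2 - 3*(-2)) - 1*(-84)) = 1764*((-3 - 2 + 9 + 6) + 84) = 1764*(10 + 84) = 1764*94 = 165816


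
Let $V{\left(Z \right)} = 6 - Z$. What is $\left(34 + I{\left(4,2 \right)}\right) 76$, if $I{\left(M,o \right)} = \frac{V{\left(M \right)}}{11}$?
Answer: $\frac{28576}{11} \approx 2597.8$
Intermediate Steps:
$I{\left(M,o \right)} = \frac{6}{11} - \frac{M}{11}$ ($I{\left(M,o \right)} = \frac{6 - M}{11} = \left(6 - M\right) \frac{1}{11} = \frac{6}{11} - \frac{M}{11}$)
$\left(34 + I{\left(4,2 \right)}\right) 76 = \left(34 + \left(\frac{6}{11} - \frac{4}{11}\right)\right) 76 = \left(34 + \frac{2}{11}\right) 76 = \frac{376}{11} \cdot 76 = \frac{28576}{11}$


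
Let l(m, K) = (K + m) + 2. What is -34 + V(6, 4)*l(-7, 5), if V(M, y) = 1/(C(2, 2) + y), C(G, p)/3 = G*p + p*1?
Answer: -34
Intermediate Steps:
C(G, p) = 3*p + 3*G*p (C(G, p) = 3*(G*p + p*1) = 3*(G*p + p) = 3*(p + G*p) = 3*p + 3*G*p)
V(M, y) = 1/(18 + y) (V(M, y) = 1/(3*2*(1 + 2) + y) = 1/(3*2*3 + y) = 1/(18 + y))
l(m, K) = 2 + K + m
-34 + V(6, 4)*l(-7, 5) = -34 + (2 + 5 - 7)/(18 + 4) = -34 + 0/22 = -34 + (1/22)*0 = -34 + 0 = -34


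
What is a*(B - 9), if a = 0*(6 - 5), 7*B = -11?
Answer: 0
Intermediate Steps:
B = -11/7 (B = (⅐)*(-11) = -11/7 ≈ -1.5714)
a = 0 (a = 0*1 = 0)
a*(B - 9) = 0*(-11/7 - 9) = 0*(-74/7) = 0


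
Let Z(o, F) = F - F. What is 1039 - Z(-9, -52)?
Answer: 1039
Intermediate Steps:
Z(o, F) = 0
1039 - Z(-9, -52) = 1039 - 1*0 = 1039 + 0 = 1039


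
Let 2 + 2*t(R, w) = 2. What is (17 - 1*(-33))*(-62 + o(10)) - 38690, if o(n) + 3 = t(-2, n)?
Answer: -41940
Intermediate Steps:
t(R, w) = 0 (t(R, w) = -1 + (1/2)*2 = -1 + 1 = 0)
o(n) = -3 (o(n) = -3 + 0 = -3)
(17 - 1*(-33))*(-62 + o(10)) - 38690 = (17 - 1*(-33))*(-62 - 3) - 38690 = (17 + 33)*(-65) - 38690 = 50*(-65) - 38690 = -3250 - 38690 = -41940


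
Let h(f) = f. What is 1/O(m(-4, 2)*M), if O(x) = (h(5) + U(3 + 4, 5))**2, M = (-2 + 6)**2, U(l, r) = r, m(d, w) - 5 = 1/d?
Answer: 1/100 ≈ 0.010000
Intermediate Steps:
m(d, w) = 5 + 1/d
M = 16 (M = 4**2 = 16)
O(x) = 100 (O(x) = (5 + 5)**2 = 10**2 = 100)
1/O(m(-4, 2)*M) = 1/100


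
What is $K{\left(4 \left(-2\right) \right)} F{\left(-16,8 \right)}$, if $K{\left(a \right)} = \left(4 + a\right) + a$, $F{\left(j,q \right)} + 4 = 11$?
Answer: $-84$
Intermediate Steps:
$F{\left(j,q \right)} = 7$ ($F{\left(j,q \right)} = -4 + 11 = 7$)
$K{\left(a \right)} = 4 + 2 a$
$K{\left(4 \left(-2\right) \right)} F{\left(-16,8 \right)} = \left(4 + 2 \cdot 4 \left(-2\right)\right) 7 = \left(4 + 2 \left(-8\right)\right) 7 = \left(4 - 16\right) 7 = \left(-12\right) 7 = -84$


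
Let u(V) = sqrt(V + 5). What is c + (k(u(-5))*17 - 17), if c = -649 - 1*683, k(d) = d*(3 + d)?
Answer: -1349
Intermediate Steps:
u(V) = sqrt(5 + V)
c = -1332 (c = -649 - 683 = -1332)
c + (k(u(-5))*17 - 17) = -1332 + ((sqrt(5 - 5)*(3 + sqrt(5 - 5)))*17 - 17) = -1332 + ((sqrt(0)*(3 + sqrt(0)))*17 - 17) = -1332 + ((0*(3 + 0))*17 - 17) = -1332 + ((0*3)*17 - 17) = -1332 + (0*17 - 17) = -1332 + (0 - 17) = -1332 - 17 = -1349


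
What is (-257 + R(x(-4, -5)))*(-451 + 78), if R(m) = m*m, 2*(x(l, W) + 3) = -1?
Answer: 365167/4 ≈ 91292.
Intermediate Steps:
x(l, W) = -7/2 (x(l, W) = -3 + (½)*(-1) = -3 - ½ = -7/2)
R(m) = m²
(-257 + R(x(-4, -5)))*(-451 + 78) = (-257 + (-7/2)²)*(-451 + 78) = (-257 + 49/4)*(-373) = -979/4*(-373) = 365167/4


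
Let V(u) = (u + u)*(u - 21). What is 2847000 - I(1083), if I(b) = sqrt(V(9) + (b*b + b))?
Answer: 2847000 - 2*sqrt(293439) ≈ 2.8459e+6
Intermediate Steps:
V(u) = 2*u*(-21 + u) (V(u) = (2*u)*(-21 + u) = 2*u*(-21 + u))
I(b) = sqrt(-216 + b + b**2) (I(b) = sqrt(2*9*(-21 + 9) + (b*b + b)) = sqrt(2*9*(-12) + (b**2 + b)) = sqrt(-216 + (b + b**2)) = sqrt(-216 + b + b**2))
2847000 - I(1083) = 2847000 - sqrt(-216 + 1083 + 1083**2) = 2847000 - sqrt(-216 + 1083 + 1172889) = 2847000 - sqrt(1173756) = 2847000 - 2*sqrt(293439)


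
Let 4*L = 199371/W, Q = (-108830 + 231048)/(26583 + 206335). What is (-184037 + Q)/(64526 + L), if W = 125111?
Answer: -1532266865360008/537239490398855 ≈ -2.8521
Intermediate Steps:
Q = 61109/116459 (Q = 122218/232918 = 122218*(1/232918) = 61109/116459 ≈ 0.52472)
L = 199371/500444 (L = (199371/125111)/4 = (199371*(1/125111))/4 = (¼)*(199371/125111) = 199371/500444 ≈ 0.39839)
(-184037 + Q)/(64526 + L) = (-184037 + 61109/116459)/(64526 + 199371/500444) = -21432703874/(116459*32291848915/500444) = -21432703874/116459*500444/32291848915 = -1532266865360008/537239490398855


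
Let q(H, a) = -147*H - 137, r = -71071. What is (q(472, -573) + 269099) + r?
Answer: 128507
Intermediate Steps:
q(H, a) = -137 - 147*H
(q(472, -573) + 269099) + r = ((-137 - 147*472) + 269099) - 71071 = ((-137 - 69384) + 269099) - 71071 = (-69521 + 269099) - 71071 = 199578 - 71071 = 128507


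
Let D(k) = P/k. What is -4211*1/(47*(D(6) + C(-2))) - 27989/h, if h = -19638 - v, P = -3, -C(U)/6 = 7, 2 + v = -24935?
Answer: -67187877/21169505 ≈ -3.1738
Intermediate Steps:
v = -24937 (v = -2 - 24935 = -24937)
C(U) = -42 (C(U) = -6*7 = -42)
D(k) = -3/k
h = 5299 (h = -19638 - 1*(-24937) = -19638 + 24937 = 5299)
-4211*1/(47*(D(6) + C(-2))) - 27989/h = -4211*1/(47*(-3/6 - 42)) - 27989/5299 = -4211*1/(47*(-3*⅙ - 42)) - 27989*1/5299 = -4211*1/(47*(-½ - 42)) - 27989/5299 = -4211/((-85/2*47)) - 27989/5299 = -4211/(-3995/2) - 27989/5299 = -4211*(-2/3995) - 27989/5299 = 8422/3995 - 27989/5299 = -67187877/21169505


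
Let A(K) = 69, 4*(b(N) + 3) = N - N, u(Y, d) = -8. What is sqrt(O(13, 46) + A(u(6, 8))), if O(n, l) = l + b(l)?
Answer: 4*sqrt(7) ≈ 10.583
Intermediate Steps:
b(N) = -3 (b(N) = -3 + (N - N)/4 = -3 + (1/4)*0 = -3 + 0 = -3)
O(n, l) = -3 + l (O(n, l) = l - 3 = -3 + l)
sqrt(O(13, 46) + A(u(6, 8))) = sqrt((-3 + 46) + 69) = sqrt(43 + 69) = sqrt(112) = 4*sqrt(7)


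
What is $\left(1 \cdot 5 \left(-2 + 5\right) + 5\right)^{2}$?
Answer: $400$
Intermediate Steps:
$\left(1 \cdot 5 \left(-2 + 5\right) + 5\right)^{2} = \left(1 \cdot 5 \cdot 3 + 5\right)^{2} = \left(1 \cdot 15 + 5\right)^{2} = \left(15 + 5\right)^{2} = 20^{2} = 400$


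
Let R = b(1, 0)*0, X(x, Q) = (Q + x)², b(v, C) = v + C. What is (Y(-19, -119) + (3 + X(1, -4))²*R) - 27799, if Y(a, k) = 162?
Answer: -27637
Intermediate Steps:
b(v, C) = C + v
R = 0 (R = (0 + 1)*0 = 1*0 = 0)
(Y(-19, -119) + (3 + X(1, -4))²*R) - 27799 = (162 + (3 + (-4 + 1)²)²*0) - 27799 = (162 + (3 + (-3)²)²*0) - 27799 = (162 + (3 + 9)²*0) - 27799 = (162 + 12²*0) - 27799 = (162 + 144*0) - 27799 = (162 + 0) - 27799 = 162 - 27799 = -27637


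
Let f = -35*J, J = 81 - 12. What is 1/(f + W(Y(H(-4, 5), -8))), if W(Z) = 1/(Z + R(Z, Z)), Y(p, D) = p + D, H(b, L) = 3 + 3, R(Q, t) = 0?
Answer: -2/4831 ≈ -0.00041399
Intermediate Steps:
H(b, L) = 6
Y(p, D) = D + p
J = 69
W(Z) = 1/Z (W(Z) = 1/(Z + 0) = 1/Z)
f = -2415 (f = -35*69 = -2415)
1/(f + W(Y(H(-4, 5), -8))) = 1/(-2415 + 1/(-8 + 6)) = 1/(-2415 + 1/(-2)) = 1/(-2415 - 1/2) = 1/(-4831/2) = -2/4831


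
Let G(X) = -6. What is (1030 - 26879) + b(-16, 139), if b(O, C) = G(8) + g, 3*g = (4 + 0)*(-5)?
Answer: -77585/3 ≈ -25862.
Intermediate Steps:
g = -20/3 (g = ((4 + 0)*(-5))/3 = (4*(-5))/3 = (1/3)*(-20) = -20/3 ≈ -6.6667)
b(O, C) = -38/3 (b(O, C) = -6 - 20/3 = -38/3)
(1030 - 26879) + b(-16, 139) = (1030 - 26879) - 38/3 = -25849 - 38/3 = -77585/3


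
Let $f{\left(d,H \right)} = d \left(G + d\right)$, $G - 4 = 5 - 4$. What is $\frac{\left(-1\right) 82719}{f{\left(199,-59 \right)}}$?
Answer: $- \frac{27573}{13532} \approx -2.0376$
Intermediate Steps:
$G = 5$ ($G = 4 + \left(5 - 4\right) = 4 + 1 = 5$)
$f{\left(d,H \right)} = d \left(5 + d\right)$
$\frac{\left(-1\right) 82719}{f{\left(199,-59 \right)}} = \frac{\left(-1\right) 82719}{199 \left(5 + 199\right)} = - \frac{82719}{199 \cdot 204} = - \frac{82719}{40596} = \left(-82719\right) \frac{1}{40596} = - \frac{27573}{13532}$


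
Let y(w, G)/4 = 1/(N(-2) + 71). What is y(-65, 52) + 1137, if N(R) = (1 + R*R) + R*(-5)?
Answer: 48893/43 ≈ 1137.0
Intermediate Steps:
N(R) = 1 + R² - 5*R (N(R) = (1 + R²) - 5*R = 1 + R² - 5*R)
y(w, G) = 2/43 (y(w, G) = 4/((1 + (-2)² - 5*(-2)) + 71) = 4/((1 + 4 + 10) + 71) = 4/(15 + 71) = 4/86 = 4*(1/86) = 2/43)
y(-65, 52) + 1137 = 2/43 + 1137 = 48893/43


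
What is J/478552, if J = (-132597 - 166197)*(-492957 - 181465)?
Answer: 50378311767/119638 ≈ 4.2109e+5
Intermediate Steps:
J = 201513247068 (J = -298794*(-674422) = 201513247068)
J/478552 = 201513247068/478552 = 201513247068*(1/478552) = 50378311767/119638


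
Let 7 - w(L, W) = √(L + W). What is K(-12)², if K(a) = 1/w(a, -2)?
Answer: (7 - I*√14)⁻² ≈ 0.0088183 + 0.013198*I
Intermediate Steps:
w(L, W) = 7 - √(L + W)
K(a) = 1/(7 - √(-2 + a)) (K(a) = 1/(7 - √(a - 2)) = 1/(7 - √(-2 + a)))
K(-12)² = (-1/(-7 + √(-2 - 12)))² = (-1/(-7 + √(-14)))² = (-1/(-7 + I*√14))² = (-7 + I*√14)⁻²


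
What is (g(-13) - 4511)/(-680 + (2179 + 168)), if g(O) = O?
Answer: -4524/1667 ≈ -2.7139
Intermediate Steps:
(g(-13) - 4511)/(-680 + (2179 + 168)) = (-13 - 4511)/(-680 + (2179 + 168)) = -4524/(-680 + 2347) = -4524/1667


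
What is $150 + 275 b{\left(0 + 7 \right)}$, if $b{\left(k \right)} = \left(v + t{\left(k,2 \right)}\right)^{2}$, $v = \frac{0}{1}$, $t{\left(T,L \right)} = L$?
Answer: $1250$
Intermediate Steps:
$v = 0$ ($v = 0 \cdot 1 = 0$)
$b{\left(k \right)} = 4$ ($b{\left(k \right)} = \left(0 + 2\right)^{2} = 2^{2} = 4$)
$150 + 275 b{\left(0 + 7 \right)} = 150 + 275 \cdot 4 = 150 + 1100 = 1250$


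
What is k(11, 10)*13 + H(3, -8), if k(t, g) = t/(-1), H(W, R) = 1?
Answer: -142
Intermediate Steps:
k(t, g) = -t (k(t, g) = t*(-1) = -t)
k(11, 10)*13 + H(3, -8) = -1*11*13 + 1 = -11*13 + 1 = -143 + 1 = -142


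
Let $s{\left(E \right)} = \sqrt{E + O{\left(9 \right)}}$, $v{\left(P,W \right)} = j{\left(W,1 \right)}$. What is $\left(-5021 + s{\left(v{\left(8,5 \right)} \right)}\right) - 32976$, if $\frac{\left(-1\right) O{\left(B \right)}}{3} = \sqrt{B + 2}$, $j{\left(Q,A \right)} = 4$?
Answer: $-37997 + \sqrt{4 - 3 \sqrt{11}} \approx -37997.0 + 2.4392 i$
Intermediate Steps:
$O{\left(B \right)} = - 3 \sqrt{2 + B}$ ($O{\left(B \right)} = - 3 \sqrt{B + 2} = - 3 \sqrt{2 + B}$)
$v{\left(P,W \right)} = 4$
$s{\left(E \right)} = \sqrt{E - 3 \sqrt{11}}$ ($s{\left(E \right)} = \sqrt{E - 3 \sqrt{2 + 9}} = \sqrt{E - 3 \sqrt{11}}$)
$\left(-5021 + s{\left(v{\left(8,5 \right)} \right)}\right) - 32976 = \left(-5021 + \sqrt{4 - 3 \sqrt{11}}\right) - 32976 = -37997 + \sqrt{4 - 3 \sqrt{11}}$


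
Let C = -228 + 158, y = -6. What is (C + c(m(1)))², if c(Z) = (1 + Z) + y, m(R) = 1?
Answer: 5476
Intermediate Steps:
C = -70
c(Z) = -5 + Z (c(Z) = (1 + Z) - 6 = -5 + Z)
(C + c(m(1)))² = (-70 + (-5 + 1))² = (-70 - 4)² = (-74)² = 5476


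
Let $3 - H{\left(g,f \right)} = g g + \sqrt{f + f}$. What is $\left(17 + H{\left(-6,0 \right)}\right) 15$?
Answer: $-240$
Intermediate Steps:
$H{\left(g,f \right)} = 3 - g^{2} - \sqrt{2} \sqrt{f}$ ($H{\left(g,f \right)} = 3 - \left(g g + \sqrt{f + f}\right) = 3 - \left(g^{2} + \sqrt{2 f}\right) = 3 - \left(g^{2} + \sqrt{2} \sqrt{f}\right) = 3 - g^{2} - \sqrt{2} \sqrt{f}$)
$\left(17 + H{\left(-6,0 \right)}\right) 15 = \left(17 - \left(33 + \sqrt{2} \sqrt{0}\right)\right) 15 = \left(17 - \left(33 + \sqrt{2} \cdot 0\right)\right) 15 = \left(17 + \left(3 - 36 + 0\right)\right) 15 = \left(17 - 33\right) 15 = \left(-16\right) 15 = -240$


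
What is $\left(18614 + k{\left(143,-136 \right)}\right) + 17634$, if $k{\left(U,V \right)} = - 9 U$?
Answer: $34961$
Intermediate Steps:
$\left(18614 + k{\left(143,-136 \right)}\right) + 17634 = \left(18614 - 1287\right) + 17634 = 17327 + 17634 = 34961$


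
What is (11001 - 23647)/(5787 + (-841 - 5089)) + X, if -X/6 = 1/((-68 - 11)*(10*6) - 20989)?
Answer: 29579072/334477 ≈ 88.434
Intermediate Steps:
X = 6/25729 (X = -6/((-68 - 11)*(10*6) - 20989) = -6/(-79*60 - 20989) = -6/(-4740 - 20989) = -6/(-25729) = -6*(-1/25729) = 6/25729 ≈ 0.00023320)
(11001 - 23647)/(5787 + (-841 - 5089)) + X = (11001 - 23647)/(5787 + (-841 - 5089)) + 6/25729 = -12646/(5787 - 5930) + 6/25729 = -12646/(-143) + 6/25729 = -12646*(-1/143) + 6/25729 = 12646/143 + 6/25729 = 29579072/334477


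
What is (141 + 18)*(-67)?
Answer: -10653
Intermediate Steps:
(141 + 18)*(-67) = 159*(-67) = -10653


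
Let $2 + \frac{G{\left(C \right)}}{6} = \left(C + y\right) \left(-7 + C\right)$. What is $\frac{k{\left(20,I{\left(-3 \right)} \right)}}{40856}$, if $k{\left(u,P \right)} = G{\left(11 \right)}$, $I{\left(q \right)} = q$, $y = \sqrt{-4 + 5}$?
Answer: $\frac{69}{10214} \approx 0.0067554$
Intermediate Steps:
$y = 1$ ($y = \sqrt{1} = 1$)
$G{\left(C \right)} = -12 + 6 \left(1 + C\right) \left(-7 + C\right)$ ($G{\left(C \right)} = -12 + 6 \left(C + 1\right) \left(-7 + C\right) = -12 + 6 \left(1 + C\right) \left(-7 + C\right)$)
$k{\left(u,P \right)} = 276$ ($k{\left(u,P \right)} = -54 - 396 + 6 \cdot 11^{2} = -54 - 396 + 6 \cdot 121 = -54 - 396 + 726 = 276$)
$\frac{k{\left(20,I{\left(-3 \right)} \right)}}{40856} = \frac{276}{40856} = 276 \cdot \frac{1}{40856} = \frac{69}{10214}$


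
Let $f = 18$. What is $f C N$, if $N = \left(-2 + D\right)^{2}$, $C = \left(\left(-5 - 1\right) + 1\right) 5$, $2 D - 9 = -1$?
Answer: $-1800$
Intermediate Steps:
$D = 4$ ($D = \frac{9}{2} + \frac{1}{2} \left(-1\right) = \frac{9}{2} - \frac{1}{2} = 4$)
$C = -25$ ($C = \left(\left(-5 - 1\right) + 1\right) 5 = \left(-6 + 1\right) 5 = \left(-5\right) 5 = -25$)
$N = 4$ ($N = \left(-2 + 4\right)^{2} = 2^{2} = 4$)
$f C N = 18 \left(-25\right) 4 = \left(-450\right) 4 = -1800$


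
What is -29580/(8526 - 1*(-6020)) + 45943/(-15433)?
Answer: -562397509/112244209 ≈ -5.0105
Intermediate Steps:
-29580/(8526 - 1*(-6020)) + 45943/(-15433) = -29580/(8526 + 6020) + 45943*(-1/15433) = -29580/14546 - 45943/15433 = -29580*1/14546 - 45943/15433 = -14790/7273 - 45943/15433 = -562397509/112244209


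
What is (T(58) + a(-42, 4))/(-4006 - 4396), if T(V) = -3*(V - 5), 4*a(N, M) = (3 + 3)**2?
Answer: 75/4201 ≈ 0.017853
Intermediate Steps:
a(N, M) = 9 (a(N, M) = (3 + 3)**2/4 = (1/4)*6**2 = (1/4)*36 = 9)
T(V) = 15 - 3*V (T(V) = -3*(-5 + V) = 15 - 3*V)
(T(58) + a(-42, 4))/(-4006 - 4396) = ((15 - 3*58) + 9)/(-4006 - 4396) = ((15 - 174) + 9)/(-8402) = (-159 + 9)*(-1/8402) = -150*(-1/8402) = 75/4201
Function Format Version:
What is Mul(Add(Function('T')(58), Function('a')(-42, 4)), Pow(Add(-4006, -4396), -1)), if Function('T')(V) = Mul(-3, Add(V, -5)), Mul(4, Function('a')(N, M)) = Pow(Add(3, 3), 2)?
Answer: Rational(75, 4201) ≈ 0.017853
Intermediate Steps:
Function('a')(N, M) = 9 (Function('a')(N, M) = Mul(Rational(1, 4), Pow(Add(3, 3), 2)) = Mul(Rational(1, 4), Pow(6, 2)) = Mul(Rational(1, 4), 36) = 9)
Function('T')(V) = Add(15, Mul(-3, V)) (Function('T')(V) = Mul(-3, Add(-5, V)) = Add(15, Mul(-3, V)))
Mul(Add(Function('T')(58), Function('a')(-42, 4)), Pow(Add(-4006, -4396), -1)) = Mul(Add(Add(15, Mul(-3, 58)), 9), Pow(Add(-4006, -4396), -1)) = Mul(Add(Add(15, -174), 9), Pow(-8402, -1)) = Mul(Add(-159, 9), Rational(-1, 8402)) = Mul(-150, Rational(-1, 8402)) = Rational(75, 4201)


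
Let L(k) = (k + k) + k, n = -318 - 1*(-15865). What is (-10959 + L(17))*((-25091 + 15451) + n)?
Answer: -64433556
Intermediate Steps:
n = 15547 (n = -318 + 15865 = 15547)
L(k) = 3*k (L(k) = 2*k + k = 3*k)
(-10959 + L(17))*((-25091 + 15451) + n) = (-10959 + 3*17)*((-25091 + 15451) + 15547) = (-10959 + 51)*(-9640 + 15547) = -10908*5907 = -64433556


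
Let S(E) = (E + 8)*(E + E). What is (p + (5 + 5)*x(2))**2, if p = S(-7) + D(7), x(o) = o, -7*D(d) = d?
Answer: 25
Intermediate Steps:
D(d) = -d/7
S(E) = 2*E*(8 + E) (S(E) = (8 + E)*(2*E) = 2*E*(8 + E))
p = -15 (p = 2*(-7)*(8 - 7) - 1/7*7 = 2*(-7)*1 - 1 = -14 - 1 = -15)
(p + (5 + 5)*x(2))**2 = (-15 + (5 + 5)*2)**2 = (-15 + 10*2)**2 = (-15 + 20)**2 = 5**2 = 25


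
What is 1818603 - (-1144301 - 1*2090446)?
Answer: 5053350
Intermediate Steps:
1818603 - (-1144301 - 1*2090446) = 1818603 - (-1144301 - 2090446) = 1818603 - 1*(-3234747) = 1818603 + 3234747 = 5053350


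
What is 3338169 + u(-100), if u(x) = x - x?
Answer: 3338169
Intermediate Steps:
u(x) = 0
3338169 + u(-100) = 3338169 + 0 = 3338169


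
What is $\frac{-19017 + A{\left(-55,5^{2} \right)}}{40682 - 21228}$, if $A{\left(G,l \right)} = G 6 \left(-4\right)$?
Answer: $- \frac{17697}{19454} \approx -0.90968$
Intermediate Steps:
$A{\left(G,l \right)} = - 24 G$ ($A{\left(G,l \right)} = 6 G \left(-4\right) = - 24 G$)
$\frac{-19017 + A{\left(-55,5^{2} \right)}}{40682 - 21228} = \frac{-19017 - -1320}{40682 - 21228} = \frac{-19017 + 1320}{19454} = \left(-17697\right) \frac{1}{19454} = - \frac{17697}{19454}$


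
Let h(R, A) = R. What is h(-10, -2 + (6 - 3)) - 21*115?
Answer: -2425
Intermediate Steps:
h(-10, -2 + (6 - 3)) - 21*115 = -10 - 21*115 = -10 - 2415 = -2425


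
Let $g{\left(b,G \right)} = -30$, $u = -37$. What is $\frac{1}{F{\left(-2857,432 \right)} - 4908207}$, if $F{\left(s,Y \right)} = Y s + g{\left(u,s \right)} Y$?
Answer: $- \frac{1}{6155391} \approx -1.6246 \cdot 10^{-7}$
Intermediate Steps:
$F{\left(s,Y \right)} = - 30 Y + Y s$ ($F{\left(s,Y \right)} = Y s - 30 Y = - 30 Y + Y s$)
$\frac{1}{F{\left(-2857,432 \right)} - 4908207} = \frac{1}{432 \left(-30 - 2857\right) - 4908207} = \frac{1}{432 \left(-2887\right) - 4908207} = \frac{1}{-1247184 - 4908207} = \frac{1}{-6155391} = - \frac{1}{6155391}$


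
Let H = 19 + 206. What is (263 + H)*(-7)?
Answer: -3416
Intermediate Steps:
H = 225
(263 + H)*(-7) = (263 + 225)*(-7) = 488*(-7) = -3416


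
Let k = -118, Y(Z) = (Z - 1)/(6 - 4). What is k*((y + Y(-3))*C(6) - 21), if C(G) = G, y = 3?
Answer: 1770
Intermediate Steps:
Y(Z) = -½ + Z/2 (Y(Z) = (-1 + Z)/2 = (-1 + Z)*(½) = -½ + Z/2)
k*((y + Y(-3))*C(6) - 21) = -118*((3 + (-½ + (½)*(-3)))*6 - 21) = -118*((3 + (-½ - 3/2))*6 - 21) = -118*((3 - 2)*6 - 21) = -118*(1*6 - 21) = -118*(6 - 21) = -118*(-15) = 1770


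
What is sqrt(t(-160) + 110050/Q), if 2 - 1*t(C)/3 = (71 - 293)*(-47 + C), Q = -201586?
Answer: I*sqrt(236214572161)/1309 ≈ 371.29*I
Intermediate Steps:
t(C) = -31296 + 666*C (t(C) = 6 - 3*(71 - 293)*(-47 + C) = 6 - (-666)*(-47 + C) = 6 - 3*(10434 - 222*C) = 6 + (-31302 + 666*C) = -31296 + 666*C)
sqrt(t(-160) + 110050/Q) = sqrt((-31296 + 666*(-160)) + 110050/(-201586)) = sqrt((-31296 - 106560) + 110050*(-1/201586)) = sqrt(-137856 - 55025/100793) = sqrt(-13894974833/100793) = I*sqrt(236214572161)/1309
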